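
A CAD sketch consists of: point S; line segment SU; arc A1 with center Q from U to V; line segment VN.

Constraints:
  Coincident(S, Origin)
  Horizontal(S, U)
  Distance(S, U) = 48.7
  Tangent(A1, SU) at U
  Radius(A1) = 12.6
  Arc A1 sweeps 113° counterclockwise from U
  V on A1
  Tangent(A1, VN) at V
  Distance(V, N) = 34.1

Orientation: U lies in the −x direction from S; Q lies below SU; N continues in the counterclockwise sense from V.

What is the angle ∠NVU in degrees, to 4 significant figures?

123.5°

S is at the origin; SU is horizontal with |SU| = 48.7 and U on the −x side, so U = (-48.70, 0.000). The tangent condition forces QU to be normal to SU, so Q = U + (0, -12.6) = (-48.70, -12.60). On A1, U sits at bearing 90° from Q; a 113° counterclockwise sweep puts V at bearing 203°, so V = Q + 12.6·(cos 203°, sin 203°) = (-60.30, -17.52). A1 meets VN tangentially, so QV is at right angles to VN, so VN runs along (−sin 203°, cos 203°); with |VN| = 34.1, N = (-46.97, -48.91). Then cos ∠NVU = VN·VU / (|VN||VU|), giving 123.5°.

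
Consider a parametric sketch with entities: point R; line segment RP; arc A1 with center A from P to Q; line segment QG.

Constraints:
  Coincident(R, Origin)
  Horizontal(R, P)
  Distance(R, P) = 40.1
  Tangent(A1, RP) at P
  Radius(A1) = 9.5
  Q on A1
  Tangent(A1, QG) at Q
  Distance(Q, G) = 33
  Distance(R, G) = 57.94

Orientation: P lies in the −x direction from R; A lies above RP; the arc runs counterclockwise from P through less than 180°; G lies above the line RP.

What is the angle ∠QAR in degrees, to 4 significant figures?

25.81°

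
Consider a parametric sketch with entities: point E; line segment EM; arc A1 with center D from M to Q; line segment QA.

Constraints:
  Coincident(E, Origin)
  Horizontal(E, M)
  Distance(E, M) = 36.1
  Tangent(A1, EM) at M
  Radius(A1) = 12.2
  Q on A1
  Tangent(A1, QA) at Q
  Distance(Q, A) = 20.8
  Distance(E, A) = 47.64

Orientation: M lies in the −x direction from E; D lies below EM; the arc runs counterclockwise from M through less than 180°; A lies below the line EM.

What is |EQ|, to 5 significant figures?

49.565

Checks: ∠(DM, ME) = 90.00° ✓; |DM| = 12.20 ✓; |DQ| = 12.20 ✓; ∠(DQ, QA) = 90.00° ✓; |QA| = 20.80 ✓; |EA| = 47.64 ✓.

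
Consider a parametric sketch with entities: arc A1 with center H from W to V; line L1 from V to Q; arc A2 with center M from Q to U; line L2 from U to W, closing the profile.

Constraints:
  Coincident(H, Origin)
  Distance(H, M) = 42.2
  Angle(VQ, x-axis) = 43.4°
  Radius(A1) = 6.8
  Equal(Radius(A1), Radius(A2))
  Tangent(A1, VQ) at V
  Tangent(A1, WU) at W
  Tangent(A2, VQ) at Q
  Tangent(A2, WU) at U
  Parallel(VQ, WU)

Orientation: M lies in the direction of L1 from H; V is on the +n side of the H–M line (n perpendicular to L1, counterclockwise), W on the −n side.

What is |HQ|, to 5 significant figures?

42.744

The slot axis is L1's direction at 43.4°, so u = (cos 43.4°, sin 43.4°) = (0.72657, 0.68709) and n = (−sin 43.4°, cos 43.4°) = (-0.68709, 0.72657). H is at the origin and M lies 42.2 along u from H, so M = 42.2·u = (30.661, 28.995). Tangency of A1 to both parallel lines with radius 6.8 puts V and W at H ± 6.8·n: V = (-4.6722, 4.9407), W = (4.6722, -4.9407). Equal radii place Q and U the same way about M: Q = M + 6.8·n = (25.989, 33.936), U = M − 6.8·n = (35.334, 24.054). Then |HQ| = |Q − H| = 42.744.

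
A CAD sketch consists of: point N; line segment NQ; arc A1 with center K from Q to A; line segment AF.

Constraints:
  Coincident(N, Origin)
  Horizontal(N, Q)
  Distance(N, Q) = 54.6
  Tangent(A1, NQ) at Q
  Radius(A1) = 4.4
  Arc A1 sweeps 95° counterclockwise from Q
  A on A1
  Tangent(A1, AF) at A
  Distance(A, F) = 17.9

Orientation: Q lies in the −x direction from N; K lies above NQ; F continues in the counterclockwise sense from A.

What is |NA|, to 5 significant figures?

50.444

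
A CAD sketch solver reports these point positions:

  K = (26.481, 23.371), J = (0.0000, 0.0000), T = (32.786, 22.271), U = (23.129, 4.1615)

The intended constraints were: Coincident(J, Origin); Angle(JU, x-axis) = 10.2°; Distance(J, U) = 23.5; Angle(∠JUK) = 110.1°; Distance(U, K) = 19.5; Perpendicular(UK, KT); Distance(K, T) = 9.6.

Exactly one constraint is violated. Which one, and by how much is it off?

Distance(K, T) = 9.6 — off by 3.20.

J = (0.00, 0.00) ✓; JU at 10.20° ✓; |JU| = 23.50 ✓; ∠JUK = 110.1° ✓; |UK| = 19.50 ✓; ∠(UK, KT) = 90.00° ✓; |KT| = 6.400 ✗.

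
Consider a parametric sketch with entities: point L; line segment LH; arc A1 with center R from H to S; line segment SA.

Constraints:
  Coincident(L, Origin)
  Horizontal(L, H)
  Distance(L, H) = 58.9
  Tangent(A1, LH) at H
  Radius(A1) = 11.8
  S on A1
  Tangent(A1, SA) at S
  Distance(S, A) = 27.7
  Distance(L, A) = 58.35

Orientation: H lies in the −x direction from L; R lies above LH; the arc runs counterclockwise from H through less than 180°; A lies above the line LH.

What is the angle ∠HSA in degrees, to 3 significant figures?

138°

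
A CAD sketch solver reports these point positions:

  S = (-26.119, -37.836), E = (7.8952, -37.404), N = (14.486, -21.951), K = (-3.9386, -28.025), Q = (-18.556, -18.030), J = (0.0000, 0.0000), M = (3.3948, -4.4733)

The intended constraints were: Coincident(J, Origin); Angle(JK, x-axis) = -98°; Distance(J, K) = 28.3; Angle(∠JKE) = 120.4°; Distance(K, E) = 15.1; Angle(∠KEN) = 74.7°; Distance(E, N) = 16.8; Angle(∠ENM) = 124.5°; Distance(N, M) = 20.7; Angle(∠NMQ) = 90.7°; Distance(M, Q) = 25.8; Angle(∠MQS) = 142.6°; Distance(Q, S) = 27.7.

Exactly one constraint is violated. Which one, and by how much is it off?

Distance(Q, S) = 27.7 — off by 6.50.

J = (0.00, 0.00) ✓; JK at -98.00° ✓; |JK| = 28.30 ✓; ∠JKE = 120.4° ✓; |KE| = 15.10 ✓; ∠KEN = 74.70° ✓; |EN| = 16.80 ✓; ∠ENM = 124.5° ✓; |NM| = 20.70 ✓; ∠NMQ = 90.70° ✓; |MQ| = 25.80 ✓; ∠MQS = 142.6° ✓; |QS| = 21.20 ✗.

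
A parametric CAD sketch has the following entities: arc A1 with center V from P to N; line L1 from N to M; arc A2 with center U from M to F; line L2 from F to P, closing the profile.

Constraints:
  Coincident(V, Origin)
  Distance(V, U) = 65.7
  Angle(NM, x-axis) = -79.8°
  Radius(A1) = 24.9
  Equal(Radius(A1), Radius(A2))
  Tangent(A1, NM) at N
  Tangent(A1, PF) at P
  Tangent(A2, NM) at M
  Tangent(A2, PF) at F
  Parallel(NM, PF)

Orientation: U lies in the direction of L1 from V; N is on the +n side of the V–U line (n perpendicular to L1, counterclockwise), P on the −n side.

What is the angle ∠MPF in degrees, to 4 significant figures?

37.16°

The slot axis is L1's direction at -79.8°, so u = (cos -79.8°, sin -79.8°) = (0.1771, -0.9842) and n = (−sin -79.8°, cos -79.8°) = (0.9842, 0.1771). V is at the origin and U lies 65.7 along u from V, so U = 65.7·u = (11.63, -64.66). Tangency of A1 to both parallel lines with radius 24.9 puts N and P at V ± 24.9·n: N = (24.51, 4.409), P = (-24.51, -4.409). Equal radii place M and F the same way about U: M = U + 24.9·n = (36.14, -60.25), F = U − 24.9·n = (-12.87, -69.07). Then cos ∠MPF = PM·PF / (|PM||PF|), giving 37.16°.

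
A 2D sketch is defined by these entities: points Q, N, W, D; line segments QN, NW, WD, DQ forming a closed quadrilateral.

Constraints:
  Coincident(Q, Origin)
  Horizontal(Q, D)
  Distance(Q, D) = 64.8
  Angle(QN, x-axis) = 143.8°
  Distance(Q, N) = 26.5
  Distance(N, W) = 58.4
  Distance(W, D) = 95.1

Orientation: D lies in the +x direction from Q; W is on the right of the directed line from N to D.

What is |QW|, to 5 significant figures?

47.251

Q is at the origin; QD is horizontal with |QD| = 64.8 and D in +x, so D = (64.8, 0). QN runs at 143.8° with |QN| = 26.5, so N = (-21.384, 15.651). W is determined by |NW| = 58.4 and |WD| = 95.1 together: it lies at the intersection of circle(N, 58.4) and circle(D, 95.1). With |ND| = 87.594, the foot of the radical line on ND is 11.640 from N and the perpendicular offset is √(58.4² − 11.640²) = 57.228. Taking the right-of-ND solution: W = (-20.157, -42.736).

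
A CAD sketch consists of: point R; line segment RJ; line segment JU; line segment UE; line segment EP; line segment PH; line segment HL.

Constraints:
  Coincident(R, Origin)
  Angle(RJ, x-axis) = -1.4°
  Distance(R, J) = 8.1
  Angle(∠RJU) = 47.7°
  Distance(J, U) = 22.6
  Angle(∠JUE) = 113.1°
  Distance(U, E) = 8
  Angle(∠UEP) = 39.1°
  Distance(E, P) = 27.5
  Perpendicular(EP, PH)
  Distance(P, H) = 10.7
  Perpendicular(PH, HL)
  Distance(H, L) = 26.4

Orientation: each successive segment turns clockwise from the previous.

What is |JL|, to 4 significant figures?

29.87

R is at the origin; RJ runs at -1.4° with length 8.1, so J = (8.098, -0.1979). ∠RJU = 47.7° gives JU at -133.7° from the x-axis; with |JU| = 22.6, U = (-7.516, -16.54). ∠JUE = 113.1° gives UE at 159.4° from the x-axis; with |UE| = 8.0, E = (-15.00, -13.72). ∠UEP = 39.1° gives EP at 18.50° from the x-axis; with |EP| = 27.5, P = (11.07, -4.996). The perpendicularity gives PH at right angles to EP, so PH runs at -71.50°; with |PH| = 10.7, H = (14.47, -15.14). The perpendicularity gives HL at right angles to PH, so HL runs at -161.5°; with |HL| = 26.4, L = (-10.57, -23.52). Then |JL| = |L − J| = 29.87.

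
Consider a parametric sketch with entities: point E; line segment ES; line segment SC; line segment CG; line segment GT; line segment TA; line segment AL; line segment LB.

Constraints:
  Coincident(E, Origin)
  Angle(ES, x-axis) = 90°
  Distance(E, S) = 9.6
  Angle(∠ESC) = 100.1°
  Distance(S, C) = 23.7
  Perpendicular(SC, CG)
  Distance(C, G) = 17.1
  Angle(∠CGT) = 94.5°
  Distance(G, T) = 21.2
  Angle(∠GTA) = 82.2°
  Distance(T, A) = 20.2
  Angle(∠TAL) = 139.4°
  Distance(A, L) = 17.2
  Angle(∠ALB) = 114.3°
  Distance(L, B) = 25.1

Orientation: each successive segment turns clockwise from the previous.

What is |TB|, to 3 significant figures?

44.0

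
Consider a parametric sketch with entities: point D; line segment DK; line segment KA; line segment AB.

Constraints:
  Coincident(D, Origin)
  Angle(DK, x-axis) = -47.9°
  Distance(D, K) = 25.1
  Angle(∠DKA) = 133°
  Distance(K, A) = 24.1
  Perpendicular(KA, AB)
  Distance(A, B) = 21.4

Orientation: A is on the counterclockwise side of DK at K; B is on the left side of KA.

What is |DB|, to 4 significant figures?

41.33

D is at the origin; DK runs at -47.9° with length 25.1, so K = 25.1·(cos -47.9°, sin -47.9°) = (16.83, -18.62). ∠DKA = 133.0°, so KA runs at -47.9° + (180° − 133.0°) = -0.9000° from the x-axis; with |KA| = 24.1, A = K + 24.1·(cos -0.9000°, sin -0.9000°) = (40.92, -19.00). The perpendicularity gives AB at right angles to KA; with |AB| = 21.4 on the left of KA, B = A + 21.4·(0.01571, 0.9999) = (41.26, 2.395). Then |DB| = |B − D| = 41.33.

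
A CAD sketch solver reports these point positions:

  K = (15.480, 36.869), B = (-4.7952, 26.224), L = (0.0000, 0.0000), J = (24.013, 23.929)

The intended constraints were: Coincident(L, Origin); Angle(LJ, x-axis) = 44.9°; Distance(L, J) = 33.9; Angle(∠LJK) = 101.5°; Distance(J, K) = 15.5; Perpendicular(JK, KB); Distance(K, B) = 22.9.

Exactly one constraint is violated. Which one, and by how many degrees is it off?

Perpendicular(JK, KB) — off by 5.70°.

L = (0.00, 0.00) ✓; LJ at 44.90° ✓; |LJ| = 33.90 ✓; ∠LJK = 101.5° ✓; |JK| = 15.50 ✓; ∠(JK, KB) = 84.30° ✗; |KB| = 22.90 ✓.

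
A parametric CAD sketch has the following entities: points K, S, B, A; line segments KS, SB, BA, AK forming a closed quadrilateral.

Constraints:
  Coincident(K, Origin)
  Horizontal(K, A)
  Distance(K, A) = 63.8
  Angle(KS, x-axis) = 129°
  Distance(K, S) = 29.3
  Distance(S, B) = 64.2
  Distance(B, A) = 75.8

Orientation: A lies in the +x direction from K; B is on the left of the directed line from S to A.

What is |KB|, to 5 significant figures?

72.602

Checks: |SB| = 64.20 ✓; |BA| = 75.80 ✓.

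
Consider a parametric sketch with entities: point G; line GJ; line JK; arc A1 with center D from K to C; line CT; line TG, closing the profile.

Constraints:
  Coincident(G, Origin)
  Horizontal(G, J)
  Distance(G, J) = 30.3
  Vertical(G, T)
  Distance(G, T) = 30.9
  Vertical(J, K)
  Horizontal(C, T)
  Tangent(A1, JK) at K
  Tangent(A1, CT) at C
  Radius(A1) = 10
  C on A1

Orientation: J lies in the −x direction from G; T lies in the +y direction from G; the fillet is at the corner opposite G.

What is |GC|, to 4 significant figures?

36.97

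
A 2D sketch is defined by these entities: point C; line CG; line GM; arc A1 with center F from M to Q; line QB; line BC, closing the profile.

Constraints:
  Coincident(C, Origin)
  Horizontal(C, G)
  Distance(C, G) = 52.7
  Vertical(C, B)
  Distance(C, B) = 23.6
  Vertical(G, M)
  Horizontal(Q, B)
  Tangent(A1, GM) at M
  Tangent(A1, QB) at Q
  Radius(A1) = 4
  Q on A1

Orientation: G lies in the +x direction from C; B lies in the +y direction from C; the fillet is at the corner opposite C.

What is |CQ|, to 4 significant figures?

54.12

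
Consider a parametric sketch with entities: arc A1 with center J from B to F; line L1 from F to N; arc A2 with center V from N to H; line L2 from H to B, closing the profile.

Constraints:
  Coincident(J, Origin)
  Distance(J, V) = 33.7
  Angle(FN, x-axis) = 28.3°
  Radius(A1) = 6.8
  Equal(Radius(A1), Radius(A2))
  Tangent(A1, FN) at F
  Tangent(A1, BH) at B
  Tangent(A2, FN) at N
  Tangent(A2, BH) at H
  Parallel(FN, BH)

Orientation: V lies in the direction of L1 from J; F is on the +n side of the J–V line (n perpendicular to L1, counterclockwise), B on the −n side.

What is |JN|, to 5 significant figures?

34.379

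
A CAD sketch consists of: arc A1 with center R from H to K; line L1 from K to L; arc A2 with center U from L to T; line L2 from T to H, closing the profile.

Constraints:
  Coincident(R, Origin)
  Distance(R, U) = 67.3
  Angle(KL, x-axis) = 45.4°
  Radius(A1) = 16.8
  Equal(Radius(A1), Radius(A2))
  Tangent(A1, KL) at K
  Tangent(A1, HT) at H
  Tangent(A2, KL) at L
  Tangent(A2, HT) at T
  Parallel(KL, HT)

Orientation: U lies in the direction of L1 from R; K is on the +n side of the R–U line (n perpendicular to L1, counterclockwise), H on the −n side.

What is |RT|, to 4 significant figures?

69.37

The slot axis is L1's direction at 45.4°, so u = (cos 45.4°, sin 45.4°) = (0.7022, 0.7120) and n = (−sin 45.4°, cos 45.4°) = (-0.7120, 0.7022). R is at the origin and U lies 67.3 along u from R, so U = 67.3·u = (47.25, 47.92). Tangency of A1 to both parallel lines with radius 16.8 puts K and H at R ± 16.8·n: K = (-11.96, 11.80), H = (11.96, -11.80). Equal radii place L and T the same way about U: L = U + 16.8·n = (35.29, 59.72), T = U − 16.8·n = (59.22, 36.12). Then |RT| = |T − R| = 69.37.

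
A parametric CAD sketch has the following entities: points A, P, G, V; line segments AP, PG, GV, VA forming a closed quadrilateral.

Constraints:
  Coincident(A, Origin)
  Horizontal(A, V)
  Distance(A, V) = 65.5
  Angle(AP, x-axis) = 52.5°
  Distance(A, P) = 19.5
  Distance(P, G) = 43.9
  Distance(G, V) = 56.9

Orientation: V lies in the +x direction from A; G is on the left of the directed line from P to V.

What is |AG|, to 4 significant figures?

63.40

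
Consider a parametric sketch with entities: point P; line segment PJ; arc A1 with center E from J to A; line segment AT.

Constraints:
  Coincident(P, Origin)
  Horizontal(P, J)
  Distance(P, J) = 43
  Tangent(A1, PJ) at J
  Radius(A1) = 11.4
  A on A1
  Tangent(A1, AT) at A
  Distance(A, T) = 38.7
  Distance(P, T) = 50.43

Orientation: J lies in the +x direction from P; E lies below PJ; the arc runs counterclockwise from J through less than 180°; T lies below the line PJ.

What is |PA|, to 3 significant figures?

33.1

P is at the origin; P and J share the same y with |PJ| = 43.0 and J on the +x side, so J = (43.0, 0.00). A1 meets PJ tangentially, so EJ is at right angles to PJ, so E = J + (0, -11.4) = (43.0, -11.4). Since EA ⟂ AT (tangency), |ET| = √(11.4² + 38.7²) = 40.3 regardless of where A sits on A1. So T lies on both circle(P, 50.43) and circle(E, 40.3); the below-PJ intersection is T = (21.6, -45.6). A is the foot of the tangent from T: A = (32.0, -8.32).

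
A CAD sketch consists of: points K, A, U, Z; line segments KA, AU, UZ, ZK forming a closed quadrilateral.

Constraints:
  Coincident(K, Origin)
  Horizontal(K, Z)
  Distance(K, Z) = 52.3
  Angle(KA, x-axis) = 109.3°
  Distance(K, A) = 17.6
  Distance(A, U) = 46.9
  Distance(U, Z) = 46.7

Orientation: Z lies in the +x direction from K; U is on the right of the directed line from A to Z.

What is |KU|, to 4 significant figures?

29.41

K is at the origin; K and Z share the same y with |KZ| = 52.3 and Z in +x, so Z = (52.3, 0). KA runs at 109.3° with |KA| = 17.6, so A = (-5.817, 16.61). U is determined by |AU| = 46.9 and |UZ| = 46.7 together: it lies at the intersection of circle(A, 46.9) and circle(Z, 46.7). With |AZ| = 60.44, the foot of the radical line on AZ is 30.38 from A and the perpendicular offset is √(46.9² − 30.38²) = 35.73. Taking the right-of-AZ solution: U = (13.57, -26.09).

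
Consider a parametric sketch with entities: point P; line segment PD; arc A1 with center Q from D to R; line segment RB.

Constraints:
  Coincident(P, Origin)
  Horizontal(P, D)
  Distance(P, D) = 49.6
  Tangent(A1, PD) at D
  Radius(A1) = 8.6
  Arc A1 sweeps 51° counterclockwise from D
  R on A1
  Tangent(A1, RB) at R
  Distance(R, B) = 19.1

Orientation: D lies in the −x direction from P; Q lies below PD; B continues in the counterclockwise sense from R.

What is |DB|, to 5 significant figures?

25.980

On A1, D sits at bearing 90° from Q; a 51° counterclockwise sweep puts R at bearing 141°, so R = Q + 8.6·(cos 141°, sin 141°) = (-56.283, -3.1878). A1 meets RB tangentially, so QR is at right angles to RB, so RB runs along (−sin 141°, cos 141°); with |RB| = 19.1, B = (-68.303, -18.031). Then |DB| = |B − D| = 25.980.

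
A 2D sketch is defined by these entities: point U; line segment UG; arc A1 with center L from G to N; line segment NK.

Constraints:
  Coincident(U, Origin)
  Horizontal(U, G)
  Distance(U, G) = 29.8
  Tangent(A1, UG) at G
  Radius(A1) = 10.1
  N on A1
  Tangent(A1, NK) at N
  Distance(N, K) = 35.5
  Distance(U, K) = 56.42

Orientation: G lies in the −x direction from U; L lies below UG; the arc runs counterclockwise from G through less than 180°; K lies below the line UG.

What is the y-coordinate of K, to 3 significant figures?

-47.0

Checks: |LN| = 10.10 ✓; ∠(LN, NK) = 90.00° ✓; |NK| = 35.50 ✓; |UK| = 56.42 ✓.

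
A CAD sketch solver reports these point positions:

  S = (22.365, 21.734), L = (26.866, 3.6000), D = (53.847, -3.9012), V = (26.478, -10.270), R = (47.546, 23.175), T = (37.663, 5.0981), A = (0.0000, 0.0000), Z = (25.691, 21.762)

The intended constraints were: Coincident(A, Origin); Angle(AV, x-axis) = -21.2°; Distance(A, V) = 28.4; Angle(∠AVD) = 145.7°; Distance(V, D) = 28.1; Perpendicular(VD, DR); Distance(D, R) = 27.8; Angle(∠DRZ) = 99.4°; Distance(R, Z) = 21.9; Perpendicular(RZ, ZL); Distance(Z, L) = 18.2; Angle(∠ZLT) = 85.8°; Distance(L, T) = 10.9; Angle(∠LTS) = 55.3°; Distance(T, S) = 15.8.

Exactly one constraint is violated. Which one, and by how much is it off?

Distance(T, S) = 15.8 — off by 6.80.

A = (0.00, 0.00) ✓; AV at -21.20° ✓; |AV| = 28.40 ✓; ∠AVD = 145.7° ✓; |VD| = 28.10 ✓; ∠(VD, DR) = 90.00° ✓; |DR| = 27.80 ✓; ∠DRZ = 99.40° ✓; |RZ| = 21.90 ✓; ∠(RZ, ZL) = 90.00° ✓; |ZL| = 18.20 ✓; ∠ZLT = 85.80° ✓; |LT| = 10.90 ✓; ∠LTS = 55.30° ✓; |TS| = 22.60 ✗.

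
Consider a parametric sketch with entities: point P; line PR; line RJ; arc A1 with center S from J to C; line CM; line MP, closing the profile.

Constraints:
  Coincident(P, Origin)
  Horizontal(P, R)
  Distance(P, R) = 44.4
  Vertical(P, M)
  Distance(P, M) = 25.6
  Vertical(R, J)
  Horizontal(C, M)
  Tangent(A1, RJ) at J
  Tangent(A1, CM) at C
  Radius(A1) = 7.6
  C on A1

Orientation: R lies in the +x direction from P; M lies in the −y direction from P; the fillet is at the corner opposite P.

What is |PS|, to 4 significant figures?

40.97

P is at the origin; P and R share the same y with |PR| = 44.4 and R on the +x side, so R = (44.40, 0.000). PM is vertical with |PM| = 25.6 and M on the −y side, so M = (0.000, -25.60). The virtual corner opposite P is at (44.40, -25.60). A1 meets RJ tangentially, so SJ is at right angles to RJ and A1 meets CM tangentially, so SC is at right angles to CM, with radius 7.6, so the center S sits 7.6 in from both sides at S = (36.80, -18.00). Then |PS| = |S − P| = 40.97.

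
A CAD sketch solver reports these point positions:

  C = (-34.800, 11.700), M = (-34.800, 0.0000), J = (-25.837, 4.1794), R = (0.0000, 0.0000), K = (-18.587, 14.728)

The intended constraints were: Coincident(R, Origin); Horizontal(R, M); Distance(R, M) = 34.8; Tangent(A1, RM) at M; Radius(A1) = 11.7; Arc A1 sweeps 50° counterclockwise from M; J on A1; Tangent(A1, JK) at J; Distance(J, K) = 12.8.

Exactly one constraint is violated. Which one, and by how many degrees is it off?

Tangent(A1, JK) at J — off by 5.50°.

R = (0.00, 0.00) ✓; R.y = 0.00, M.y = 0.00 ✓; |RM| = 34.80 ✓; ∠(CM, MR) = 90.00° ✓; |CM| = 11.70 ✓; bearing(C→J) − bearing(C→M) = 50.00° ✓; |CJ| = 11.70 ✓; ∠(CJ, JK) = 84.50° ✗; |JK| = 12.80 ✓.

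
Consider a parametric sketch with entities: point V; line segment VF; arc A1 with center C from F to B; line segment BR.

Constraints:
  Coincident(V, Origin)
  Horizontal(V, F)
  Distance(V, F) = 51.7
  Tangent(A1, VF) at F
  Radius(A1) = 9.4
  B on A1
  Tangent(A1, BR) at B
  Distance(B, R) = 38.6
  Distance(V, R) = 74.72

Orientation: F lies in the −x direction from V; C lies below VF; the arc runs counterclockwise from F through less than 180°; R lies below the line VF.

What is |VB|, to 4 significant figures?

61.93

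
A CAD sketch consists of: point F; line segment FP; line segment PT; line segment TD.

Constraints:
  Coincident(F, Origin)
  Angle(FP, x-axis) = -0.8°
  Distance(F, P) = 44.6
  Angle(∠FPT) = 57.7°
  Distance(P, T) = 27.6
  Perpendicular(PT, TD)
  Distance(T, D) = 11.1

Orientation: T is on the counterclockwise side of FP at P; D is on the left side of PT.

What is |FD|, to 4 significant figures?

26.86

∠FPT = 57.7°, so PT runs at -0.8° + (180° − 57.7°) = 121.5° from the x-axis; with |PT| = 27.6, T = P + 27.6·(cos 121.5°, sin 121.5°) = (30.17, 22.91). PT is perpendicular to TD; with |TD| = 11.1 on the left of PT, D = T + 11.1·(-0.8526, -0.5225) = (20.71, 17.11). Then |FD| = |D − F| = 26.86.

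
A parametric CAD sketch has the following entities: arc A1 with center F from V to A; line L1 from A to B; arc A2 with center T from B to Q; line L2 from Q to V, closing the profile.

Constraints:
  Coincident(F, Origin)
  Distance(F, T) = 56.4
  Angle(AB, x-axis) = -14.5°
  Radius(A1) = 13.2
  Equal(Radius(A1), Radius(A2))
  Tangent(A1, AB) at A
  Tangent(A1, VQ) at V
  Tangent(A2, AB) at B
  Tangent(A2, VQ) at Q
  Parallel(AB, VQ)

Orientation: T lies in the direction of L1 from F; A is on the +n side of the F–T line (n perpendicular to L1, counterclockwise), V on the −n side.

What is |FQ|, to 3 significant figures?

57.9

The slot axis is L1's direction at -14.5°, so u = (cos -14.5°, sin -14.5°) = (0.968, -0.250) and n = (−sin -14.5°, cos -14.5°) = (0.250, 0.968). F is at the origin and T lies 56.4 along u from F, so T = 56.4·u = (54.6, -14.1). Tangency of A1 to both parallel lines with radius 13.2 puts A and V at F ± 13.2·n: A = (3.31, 12.8), V = (-3.31, -12.8). Equal radii place B and Q the same way about T: B = T + 13.2·n = (57.9, -1.34), Q = T − 13.2·n = (51.3, -26.9). Then |FQ| = |Q − F| = 57.9.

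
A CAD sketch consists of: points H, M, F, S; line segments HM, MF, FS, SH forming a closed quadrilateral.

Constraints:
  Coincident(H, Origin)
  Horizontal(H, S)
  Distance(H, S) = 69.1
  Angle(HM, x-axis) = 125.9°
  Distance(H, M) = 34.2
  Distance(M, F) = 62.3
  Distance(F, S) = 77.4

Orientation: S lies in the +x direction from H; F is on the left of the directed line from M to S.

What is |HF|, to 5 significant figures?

72.228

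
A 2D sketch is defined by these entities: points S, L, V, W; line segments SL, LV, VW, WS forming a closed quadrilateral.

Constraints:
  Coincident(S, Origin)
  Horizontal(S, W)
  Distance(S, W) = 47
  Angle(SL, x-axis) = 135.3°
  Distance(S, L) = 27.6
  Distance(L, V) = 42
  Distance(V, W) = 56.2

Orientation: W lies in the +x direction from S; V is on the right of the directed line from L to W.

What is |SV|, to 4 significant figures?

20.86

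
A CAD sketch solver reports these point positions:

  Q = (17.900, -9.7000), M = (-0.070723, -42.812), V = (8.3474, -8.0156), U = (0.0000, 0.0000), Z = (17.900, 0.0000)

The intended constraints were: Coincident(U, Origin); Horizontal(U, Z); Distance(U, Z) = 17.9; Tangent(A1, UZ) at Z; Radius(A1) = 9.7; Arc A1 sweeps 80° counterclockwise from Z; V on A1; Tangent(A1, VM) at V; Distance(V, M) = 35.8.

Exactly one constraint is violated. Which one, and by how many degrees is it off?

Tangent(A1, VM) at V — off by 3.60°.

U = (0.00, 0.00) ✓; U.y = 0.00, Z.y = 0.00 ✓; |UZ| = 17.90 ✓; ∠(QZ, ZU) = 90.00° ✓; |QZ| = 9.700 ✓; bearing(Q→V) − bearing(Q→Z) = 80.00° ✓; |QV| = 9.700 ✓; ∠(QV, VM) = 93.60° ✗; |VM| = 35.80 ✓.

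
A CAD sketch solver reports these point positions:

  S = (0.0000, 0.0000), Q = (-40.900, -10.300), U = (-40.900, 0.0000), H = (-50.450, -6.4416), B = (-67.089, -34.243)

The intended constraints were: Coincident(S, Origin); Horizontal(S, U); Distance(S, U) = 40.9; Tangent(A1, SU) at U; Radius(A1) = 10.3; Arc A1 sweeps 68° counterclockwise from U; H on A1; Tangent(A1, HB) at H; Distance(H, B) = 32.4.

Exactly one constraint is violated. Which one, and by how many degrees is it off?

Tangent(A1, HB) at H — off by 8.90°.

S = (0.00, 0.00) ✓; S.y = 0.00, U.y = 0.00 ✓; |SU| = 40.90 ✓; ∠(QU, US) = 90.00° ✓; |QU| = 10.30 ✓; bearing(Q→H) − bearing(Q→U) = 68.00° ✓; |QH| = 10.30 ✓; ∠(QH, HB) = 98.90° ✗; |HB| = 32.40 ✓.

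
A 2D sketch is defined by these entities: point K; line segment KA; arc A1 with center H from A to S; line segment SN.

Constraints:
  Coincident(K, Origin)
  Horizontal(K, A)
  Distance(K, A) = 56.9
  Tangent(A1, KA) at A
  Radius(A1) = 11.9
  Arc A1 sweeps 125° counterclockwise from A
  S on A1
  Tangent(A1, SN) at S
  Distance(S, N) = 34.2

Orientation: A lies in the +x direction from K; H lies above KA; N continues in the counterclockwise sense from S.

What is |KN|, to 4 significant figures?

66.31

K is at the origin; KA is horizontal with |KA| = 56.9 and A on the +x side, so A = (56.90, 0.000). The tangent condition forces HA to be normal to KA, so H = A + (0, 11.9) = (56.90, 11.90). On A1, A sits at bearing -90° from H; a 125° counterclockwise sweep puts S at bearing 35°, so S = H + 11.9·(cos 35°, sin 35°) = (66.65, 18.73). Since A1 is tangent to SN there, HS ⟂ SN, so SN runs along (−sin 35°, cos 35°); with |SN| = 34.2, N = (47.03, 46.74). Then |KN| = |N − K| = 66.31.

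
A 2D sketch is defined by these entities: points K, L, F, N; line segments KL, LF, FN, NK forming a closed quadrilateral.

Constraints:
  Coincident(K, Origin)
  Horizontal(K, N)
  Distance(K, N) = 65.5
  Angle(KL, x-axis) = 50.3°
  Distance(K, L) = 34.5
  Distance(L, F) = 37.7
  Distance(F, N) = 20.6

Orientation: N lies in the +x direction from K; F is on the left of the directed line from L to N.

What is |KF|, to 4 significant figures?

62.25

Checks: |LF| = 37.70 ✓; |FN| = 20.60 ✓.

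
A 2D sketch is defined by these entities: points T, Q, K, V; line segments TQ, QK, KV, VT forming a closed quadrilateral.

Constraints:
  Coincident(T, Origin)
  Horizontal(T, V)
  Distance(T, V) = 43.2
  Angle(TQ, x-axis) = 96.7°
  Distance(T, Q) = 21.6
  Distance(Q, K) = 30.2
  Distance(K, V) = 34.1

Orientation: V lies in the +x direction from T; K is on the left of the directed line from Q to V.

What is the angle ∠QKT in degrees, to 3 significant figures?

32.3°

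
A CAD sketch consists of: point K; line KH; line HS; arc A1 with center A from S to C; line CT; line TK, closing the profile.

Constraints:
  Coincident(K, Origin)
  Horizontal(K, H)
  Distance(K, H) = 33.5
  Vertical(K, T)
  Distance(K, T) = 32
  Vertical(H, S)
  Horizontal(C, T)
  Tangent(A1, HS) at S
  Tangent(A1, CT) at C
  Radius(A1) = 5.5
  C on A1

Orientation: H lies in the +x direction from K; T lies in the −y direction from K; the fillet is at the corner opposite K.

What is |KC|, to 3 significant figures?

42.5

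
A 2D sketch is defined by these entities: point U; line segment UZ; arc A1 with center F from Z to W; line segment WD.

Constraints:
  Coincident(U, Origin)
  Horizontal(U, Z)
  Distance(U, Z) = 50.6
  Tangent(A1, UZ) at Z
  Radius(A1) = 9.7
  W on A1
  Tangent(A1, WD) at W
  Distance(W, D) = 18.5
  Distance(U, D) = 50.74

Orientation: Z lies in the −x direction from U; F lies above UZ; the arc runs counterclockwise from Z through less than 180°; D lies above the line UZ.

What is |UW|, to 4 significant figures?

42.16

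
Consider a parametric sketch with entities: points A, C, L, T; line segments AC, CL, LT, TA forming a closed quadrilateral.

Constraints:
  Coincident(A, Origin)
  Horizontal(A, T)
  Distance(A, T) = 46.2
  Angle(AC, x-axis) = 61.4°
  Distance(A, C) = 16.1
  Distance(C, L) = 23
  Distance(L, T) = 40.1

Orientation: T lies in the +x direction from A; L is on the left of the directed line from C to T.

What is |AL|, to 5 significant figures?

38.950

A is at the origin; AT is horizontal with |AT| = 46.2 and T in +x, so T = (46.2, 0). AC runs at 61.4° with |AC| = 16.1, so C = (7.7069, 14.136). L is determined by |CL| = 23.0 and |LT| = 40.1 together: it lies at the intersection of circle(C, 23.0) and circle(T, 40.1). With |CT| = 41.006, the foot of the radical line on CT is 7.3466 from C and the perpendicular offset is √(23.0² − 7.3466²) = 21.795. Taking the left-of-CT solution: L = (22.116, 32.062).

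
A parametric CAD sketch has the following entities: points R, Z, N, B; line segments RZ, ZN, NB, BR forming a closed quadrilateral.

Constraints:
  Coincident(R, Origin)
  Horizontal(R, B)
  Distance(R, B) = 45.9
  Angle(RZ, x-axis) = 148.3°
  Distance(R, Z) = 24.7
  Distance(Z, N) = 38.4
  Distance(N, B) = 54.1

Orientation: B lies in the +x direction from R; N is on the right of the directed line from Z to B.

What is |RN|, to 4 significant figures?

21.69

R is at the origin; RB is horizontal with |RB| = 45.9 and B in +x, so B = (45.9, 0). RZ runs at 148.3° with |RZ| = 24.7, so Z = (-21.02, 12.98). N is determined by |ZN| = 38.4 and |NB| = 54.1 together: it lies at the intersection of circle(Z, 38.4) and circle(B, 54.1). With |ZB| = 68.16, the foot of the radical line on ZB is 23.43 from Z and the perpendicular offset is √(38.4² − 23.43²) = 30.42. Taking the right-of-ZB solution: N = (-3.809, -21.35).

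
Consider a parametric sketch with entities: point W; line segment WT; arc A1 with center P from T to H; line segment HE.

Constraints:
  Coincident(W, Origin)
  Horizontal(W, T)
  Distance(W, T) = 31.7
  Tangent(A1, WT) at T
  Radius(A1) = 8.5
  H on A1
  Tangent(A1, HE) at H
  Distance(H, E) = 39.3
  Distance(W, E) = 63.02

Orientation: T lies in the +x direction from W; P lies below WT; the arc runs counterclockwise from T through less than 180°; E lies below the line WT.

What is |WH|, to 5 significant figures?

27.006

W is at the origin; WT is horizontal with |WT| = 31.7 and T on the +x side, so T = (31.700, 0.0000). Since A1 is tangent to WT there, PT ⟂ WT, so P = T + (0, -8.5) = (31.700, -8.5000). Since PH ⟂ HE (tangency), |PE| = √(8.5² + 39.3²) = 40.209 regardless of where H sits on A1. So E lies on both circle(W, 63.02) and circle(P, 40.209); the below-WT intersection is E = (41.388, -47.524). H is the foot of the tangent from E: H = (24.070, -12.246).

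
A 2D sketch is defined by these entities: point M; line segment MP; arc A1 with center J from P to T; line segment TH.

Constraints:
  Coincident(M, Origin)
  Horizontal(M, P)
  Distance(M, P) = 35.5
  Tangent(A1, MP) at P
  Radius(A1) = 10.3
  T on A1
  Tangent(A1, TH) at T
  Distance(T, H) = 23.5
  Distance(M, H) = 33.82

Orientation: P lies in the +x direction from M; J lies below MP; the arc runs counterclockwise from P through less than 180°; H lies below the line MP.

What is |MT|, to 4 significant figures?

26.70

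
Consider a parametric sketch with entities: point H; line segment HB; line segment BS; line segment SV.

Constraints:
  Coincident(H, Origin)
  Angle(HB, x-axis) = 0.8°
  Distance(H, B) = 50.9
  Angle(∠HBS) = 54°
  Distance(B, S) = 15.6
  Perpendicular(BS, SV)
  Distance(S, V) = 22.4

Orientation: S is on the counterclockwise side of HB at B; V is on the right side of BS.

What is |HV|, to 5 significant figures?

65.171

∠HBS = 54.0°, so BS runs at 0.8° + (180° − 54.0°) = 126.80° from the x-axis; with |BS| = 15.6, S = B + 15.6·(cos 126.80°, sin 126.80°) = (41.550, 13.202). The perpendicularity gives SV at right angles to BS; with |SV| = 22.4 on the right of BS, V = S + 22.4·(0.80073, 0.59902) = (59.487, 26.620). Then |HV| = |V − H| = 65.171.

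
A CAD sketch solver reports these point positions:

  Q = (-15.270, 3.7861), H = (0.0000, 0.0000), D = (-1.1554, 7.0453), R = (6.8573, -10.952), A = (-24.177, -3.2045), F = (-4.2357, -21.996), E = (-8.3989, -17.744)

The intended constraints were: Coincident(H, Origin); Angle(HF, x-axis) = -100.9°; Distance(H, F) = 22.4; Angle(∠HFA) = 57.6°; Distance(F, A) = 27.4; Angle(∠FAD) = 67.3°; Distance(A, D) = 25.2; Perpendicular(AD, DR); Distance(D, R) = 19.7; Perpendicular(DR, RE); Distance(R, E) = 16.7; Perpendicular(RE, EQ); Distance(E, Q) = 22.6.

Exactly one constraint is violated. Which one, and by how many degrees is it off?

Perpendicular(RE, EQ) — off by 6.30°.

H = (0.00, 0.00) ✓; HF at -100.9° ✓; |HF| = 22.40 ✓; ∠HFA = 57.60° ✓; |FA| = 27.40 ✓; ∠FAD = 67.30° ✓; |AD| = 25.20 ✓; ∠(AD, DR) = 90.00° ✓; |DR| = 19.70 ✓; ∠(DR, RE) = 90.00° ✓; |RE| = 16.70 ✓; ∠(RE, EQ) = 96.30° ✗; |EQ| = 22.60 ✓.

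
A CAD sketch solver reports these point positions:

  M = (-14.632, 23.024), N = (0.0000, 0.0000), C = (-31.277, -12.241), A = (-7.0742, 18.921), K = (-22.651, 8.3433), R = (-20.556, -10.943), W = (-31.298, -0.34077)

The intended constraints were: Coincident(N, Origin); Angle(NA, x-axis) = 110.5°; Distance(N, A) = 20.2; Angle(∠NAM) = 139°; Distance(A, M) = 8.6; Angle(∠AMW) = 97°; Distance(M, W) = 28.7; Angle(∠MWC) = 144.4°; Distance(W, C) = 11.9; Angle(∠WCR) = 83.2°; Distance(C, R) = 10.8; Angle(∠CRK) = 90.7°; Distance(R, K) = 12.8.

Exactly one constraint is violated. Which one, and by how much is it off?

Distance(R, K) = 12.8 — off by 6.60.

N = (0.00, 0.00) ✓; NA at 110.5° ✓; |NA| = 20.20 ✓; ∠NAM = 139.0° ✓; |AM| = 8.600 ✓; ∠AMW = 97.00° ✓; |MW| = 28.70 ✓; ∠MWC = 144.4° ✓; |WC| = 11.90 ✓; ∠WCR = 83.20° ✓; |CR| = 10.80 ✓; ∠CRK = 90.70° ✓; |RK| = 19.40 ✗.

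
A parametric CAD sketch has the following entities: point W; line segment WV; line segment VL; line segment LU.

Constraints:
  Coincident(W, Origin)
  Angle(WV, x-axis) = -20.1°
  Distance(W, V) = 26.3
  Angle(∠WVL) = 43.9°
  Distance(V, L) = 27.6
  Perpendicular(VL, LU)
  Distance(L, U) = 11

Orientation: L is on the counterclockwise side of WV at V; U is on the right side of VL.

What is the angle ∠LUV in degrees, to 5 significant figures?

68.270°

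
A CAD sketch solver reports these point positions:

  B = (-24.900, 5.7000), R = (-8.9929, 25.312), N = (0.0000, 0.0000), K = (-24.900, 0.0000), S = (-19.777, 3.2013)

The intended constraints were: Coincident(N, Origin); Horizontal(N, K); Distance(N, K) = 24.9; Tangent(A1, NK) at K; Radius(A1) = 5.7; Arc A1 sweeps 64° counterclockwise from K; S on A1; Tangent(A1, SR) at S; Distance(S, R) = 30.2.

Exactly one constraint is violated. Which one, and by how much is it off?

Distance(S, R) = 30.2 — off by 5.60.

N = (0.00, 0.00) ✓; N.y = 0.00, K.y = 0.00 ✓; |NK| = 24.90 ✓; ∠(BK, KN) = 90.00° ✓; |BK| = 5.700 ✓; bearing(B→S) − bearing(B→K) = 64.00° ✓; |BS| = 5.700 ✓; ∠(BS, SR) = 90.00° ✓; |SR| = 24.60 ✗.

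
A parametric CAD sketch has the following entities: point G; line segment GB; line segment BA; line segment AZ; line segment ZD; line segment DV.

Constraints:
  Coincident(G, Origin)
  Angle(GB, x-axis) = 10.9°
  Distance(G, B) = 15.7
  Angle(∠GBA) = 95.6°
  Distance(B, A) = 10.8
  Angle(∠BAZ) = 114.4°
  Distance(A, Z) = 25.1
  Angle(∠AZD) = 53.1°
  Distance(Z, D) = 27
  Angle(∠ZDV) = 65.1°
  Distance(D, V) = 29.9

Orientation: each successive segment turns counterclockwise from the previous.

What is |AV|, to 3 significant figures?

7.08

∠AZD = 53.1° gives ZD at -72.2° from the x-axis; with |ZD| = 27.0, D = (-1.05, -3.77). ∠ZDV = 65.1° gives DV at 42.7° from the x-axis; with |DV| = 29.9, V = (20.9, 16.5). Then |AV| = |V − A| = 7.08.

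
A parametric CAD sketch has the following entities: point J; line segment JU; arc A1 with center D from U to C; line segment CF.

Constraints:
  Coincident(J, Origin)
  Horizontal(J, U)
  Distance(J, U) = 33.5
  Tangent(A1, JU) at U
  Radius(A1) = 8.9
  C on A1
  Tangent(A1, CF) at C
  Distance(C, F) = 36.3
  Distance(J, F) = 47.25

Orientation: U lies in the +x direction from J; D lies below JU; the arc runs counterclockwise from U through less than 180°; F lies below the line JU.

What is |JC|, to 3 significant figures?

25.8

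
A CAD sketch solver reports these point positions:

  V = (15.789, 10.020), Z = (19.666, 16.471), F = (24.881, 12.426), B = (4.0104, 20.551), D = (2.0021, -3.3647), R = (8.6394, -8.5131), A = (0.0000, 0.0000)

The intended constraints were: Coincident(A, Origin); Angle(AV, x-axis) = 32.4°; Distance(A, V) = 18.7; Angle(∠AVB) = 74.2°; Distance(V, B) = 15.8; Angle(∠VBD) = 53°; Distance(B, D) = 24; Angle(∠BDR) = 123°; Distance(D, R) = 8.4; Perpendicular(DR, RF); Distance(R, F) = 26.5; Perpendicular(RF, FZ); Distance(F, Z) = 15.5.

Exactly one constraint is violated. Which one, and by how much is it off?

Distance(F, Z) = 15.5 — off by 8.90.

A = (0.00, 0.00) ✓; AV at 32.40° ✓; |AV| = 18.70 ✓; ∠AVB = 74.20° ✓; |VB| = 15.80 ✓; ∠VBD = 53.00° ✓; |BD| = 24.00 ✓; ∠BDR = 123.0° ✓; |DR| = 8.400 ✓; ∠(DR, RF) = 90.00° ✓; |RF| = 26.50 ✓; ∠(RF, FZ) = 90.00° ✓; |FZ| = 6.600 ✗.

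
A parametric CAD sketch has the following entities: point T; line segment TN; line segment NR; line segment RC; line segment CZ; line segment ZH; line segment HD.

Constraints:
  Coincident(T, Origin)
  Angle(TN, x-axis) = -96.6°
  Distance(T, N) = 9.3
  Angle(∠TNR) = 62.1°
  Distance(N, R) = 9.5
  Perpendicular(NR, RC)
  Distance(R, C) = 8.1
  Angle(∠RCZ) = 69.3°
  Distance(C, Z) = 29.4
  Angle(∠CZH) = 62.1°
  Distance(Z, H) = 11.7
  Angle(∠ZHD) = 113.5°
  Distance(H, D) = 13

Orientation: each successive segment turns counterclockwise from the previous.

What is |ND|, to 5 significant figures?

5.1836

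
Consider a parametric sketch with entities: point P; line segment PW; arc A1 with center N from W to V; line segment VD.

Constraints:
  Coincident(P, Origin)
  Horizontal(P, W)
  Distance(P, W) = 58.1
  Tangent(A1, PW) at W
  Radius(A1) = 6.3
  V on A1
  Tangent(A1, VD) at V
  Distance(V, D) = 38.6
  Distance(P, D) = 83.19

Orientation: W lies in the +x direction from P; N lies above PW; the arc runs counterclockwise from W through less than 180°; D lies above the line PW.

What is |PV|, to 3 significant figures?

64.5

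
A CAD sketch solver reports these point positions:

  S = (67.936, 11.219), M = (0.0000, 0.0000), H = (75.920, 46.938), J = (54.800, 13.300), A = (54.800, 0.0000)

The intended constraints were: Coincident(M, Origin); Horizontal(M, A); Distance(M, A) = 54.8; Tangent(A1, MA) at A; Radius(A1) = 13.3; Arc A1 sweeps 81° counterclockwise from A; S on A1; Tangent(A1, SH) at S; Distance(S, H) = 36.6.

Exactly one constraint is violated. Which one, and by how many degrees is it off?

Tangent(A1, SH) at S — off by 3.60°.

M = (0.00, 0.00) ✓; M.y = 0.00, A.y = 0.00 ✓; |MA| = 54.80 ✓; ∠(JA, AM) = 90.00° ✓; |JA| = 13.30 ✓; bearing(J→S) − bearing(J→A) = 81.00° ✓; |JS| = 13.30 ✓; ∠(JS, SH) = 93.60° ✗; |SH| = 36.60 ✓.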